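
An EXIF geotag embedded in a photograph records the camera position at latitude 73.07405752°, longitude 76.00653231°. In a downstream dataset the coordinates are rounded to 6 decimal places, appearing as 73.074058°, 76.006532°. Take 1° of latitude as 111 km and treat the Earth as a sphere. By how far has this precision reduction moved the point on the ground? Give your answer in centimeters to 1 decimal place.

The latitude changed by -0.00000048° and the longitude by +0.00000031°.
N–S: -0.00000048° × 111000 m/° = -0.05328 m.
E–W at 73.0741°: 0.00000031° × 111000 × cos 73.0741° = 0.00000031 × 111000 × 0.2911 ≈ 0.010018 m.
Combined displacement = (0.05328² + 0.010018²)^½ ≈ 0.0542136 m.
That is 0.0542136 m = 5.4214 cm.

5.4 centimeters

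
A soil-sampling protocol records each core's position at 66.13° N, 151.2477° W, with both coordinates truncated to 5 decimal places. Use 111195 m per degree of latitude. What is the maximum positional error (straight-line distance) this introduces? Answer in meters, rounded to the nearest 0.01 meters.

1.20 meters

Truncating at 5 decimal places can drop up to a full unit in the last place, so each coordinate may be off by as much as 1e-05°.
N–S: 1e-05° × 111195 m/° = 1.11195 m.
East–west component at 66.13°: 1e-05° × 111195 × cos 66.13° ≈ 1e-05 × 44996.5 ≈ 0.449965 m.
Worst case both components are at the extreme and orthogonal: √(1.11195² + 0.449965²) ≈ 1.19954 m.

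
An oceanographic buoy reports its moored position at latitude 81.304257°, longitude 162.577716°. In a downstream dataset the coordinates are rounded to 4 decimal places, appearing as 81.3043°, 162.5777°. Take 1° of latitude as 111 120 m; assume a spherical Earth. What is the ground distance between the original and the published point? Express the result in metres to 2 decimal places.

4.79 metres

The latitude changed by -0.000043° and the longitude by +0.000016°.
North–south shift: -0.000043 × 111120 = -4.77816 m.
East–west at this latitude: 0.000016° × 111120 × cos 81.3043° ≈ 0.000016 × 16799.9 = 0.268798 m.
Combined displacement = (4.77816² + 0.268798²)^½ ≈ 4.78571 m.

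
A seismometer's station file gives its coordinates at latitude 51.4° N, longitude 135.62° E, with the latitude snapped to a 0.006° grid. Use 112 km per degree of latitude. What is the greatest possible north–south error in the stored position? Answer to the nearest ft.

With a 0.006° grid the true value lies within half a step, ±0.006°/2 = ±0.003°, of the stored one.
So the N–S error is at most 0.003 × 112000 = 336 m.
Converting: 336 m × 3.2808 ft/m ≈ 1102.4 ft.

1102 ft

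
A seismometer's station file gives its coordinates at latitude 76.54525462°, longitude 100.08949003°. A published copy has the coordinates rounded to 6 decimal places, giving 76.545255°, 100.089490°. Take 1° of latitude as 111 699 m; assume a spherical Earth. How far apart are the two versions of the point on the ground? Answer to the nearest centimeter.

4 centimeters

Δlat = 76.54525462 − 76.545255 = -0.00000038°; Δlon = 100.08949003 − 100.089490 = +0.00000003°.
North–south shift: -0.00000038 × 111699 = -0.0424456 m.
E–W at 76.5453°: 0.00000003° × 111699 × cos 76.5453° = 0.00000003 × 111699 × 0.2327 ≈ 0.000779694 m.
Distance: √(0.0424456² + 0.000779694²) ≈ 0.0424528 m.
That is 0.0424528 m = 4.2453 cm.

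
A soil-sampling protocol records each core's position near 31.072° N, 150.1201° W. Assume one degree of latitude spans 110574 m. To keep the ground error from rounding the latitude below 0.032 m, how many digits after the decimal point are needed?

7 decimal places

One degree of latitude covers 110574 m.
With N decimal places the half-ulp bound is 0.5·10⁻ᴺ°, or 0.5·10⁻ᴺ × 110574 m on the ground.
Setting 55287 × 10⁻ᴺ ≤ 0.032 gives 10ᴺ ≥ 1.728e+06, i.e. N ≥ 6.24.
N = 6 would give 0.0553 m (too coarse); N = 7 gives 0.00553 m ≤ 0.032 m.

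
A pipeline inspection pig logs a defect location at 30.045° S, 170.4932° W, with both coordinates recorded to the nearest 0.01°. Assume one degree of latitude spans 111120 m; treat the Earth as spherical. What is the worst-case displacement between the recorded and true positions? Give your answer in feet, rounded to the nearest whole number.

Rounding to 2 decimal places leaves each coordinate within ±0.005° of the true value.
Latitude error → 0.005 × 111120 = 555.6 m along the meridian.
E–W at 30.045°: 0.005° × 111120 × cos 30.045° = 0.005 × 111120 × 0.8656 ≈ 480.945 m.
The two errors are perpendicular, so the maximum displacement is √(555.6² + 480.945²) ≈ 734.847 m.
In feet: 734.847 m ÷ 0.3048 ≈ 2410.9 ft.

2411 feet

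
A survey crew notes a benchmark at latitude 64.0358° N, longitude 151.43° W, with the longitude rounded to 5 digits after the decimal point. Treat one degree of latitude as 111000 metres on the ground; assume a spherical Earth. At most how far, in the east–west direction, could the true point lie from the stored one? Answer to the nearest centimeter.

24 centimeters

Rounding to 5 decimal places leaves the longitude within ±5e-06° of the true value.
At latitude 64.0358° a degree of longitude spans 111000 m × cos 64.0358° = 111000 × 0.4378 ≈ 48596.9 m.
So at most 5e-06° × 48596.9 ≈ 0.242984 m east–west.
That is 0.242984 m = 24.298 cm.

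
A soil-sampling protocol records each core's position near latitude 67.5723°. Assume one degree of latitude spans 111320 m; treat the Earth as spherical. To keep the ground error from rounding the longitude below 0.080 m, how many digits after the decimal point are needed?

At 67.5723° one degree of longitude covers 111320 × cos 67.5723° ≈ 111320 × 0.3815 ≈ 42470.5 m.
With N decimal places the half-ulp bound is 0.5·10⁻ᴺ°, or 0.5·10⁻ᴺ × 42470.5 m on the ground.
Need 0.5 × 42470.5 × 10⁻ᴺ ≤ 0.080 → 10⁻ᴺ ≤ 3.767e-06, so N ≥ 5.42.
N = 5 would give 0.212 m (too coarse); N = 6 gives 0.0212 m ≤ 0.080 m.

6 decimal places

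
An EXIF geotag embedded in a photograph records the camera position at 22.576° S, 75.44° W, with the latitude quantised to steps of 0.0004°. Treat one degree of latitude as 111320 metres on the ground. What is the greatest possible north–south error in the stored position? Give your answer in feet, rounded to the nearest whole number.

With a 0.0004° grid the true value lies within half a step, ±0.0004°/2 = ±0.0002°, of the stored one.
Along the meridian that is 0.0002° × 111320 m/° = 22.264 m.
Converting: 22.264 m × 3.2808 ft/m ≈ 73.045 ft.

73 feet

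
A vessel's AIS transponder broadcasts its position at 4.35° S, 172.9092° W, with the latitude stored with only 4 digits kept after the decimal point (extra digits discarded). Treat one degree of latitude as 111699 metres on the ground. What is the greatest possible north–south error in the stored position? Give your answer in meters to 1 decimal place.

Truncating at 4 decimal places can drop up to a full unit in the last place, so the latitude may be off by as much as 0.0001°.
Along the meridian that is 0.0001° × 111699 m/° = 11.1699 m.

11.2 meters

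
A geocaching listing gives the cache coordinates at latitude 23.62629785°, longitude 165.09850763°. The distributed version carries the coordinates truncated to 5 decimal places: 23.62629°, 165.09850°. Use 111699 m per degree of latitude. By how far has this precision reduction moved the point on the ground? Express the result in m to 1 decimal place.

1.2 m

Δlat = 23.62629785 − 23.62629 = +0.00000785°; Δlon = 165.09850763 − 165.09850 = +0.00000763°.
North–south shift: 0.00000785 × 111699 = 0.876837 m.
East–west at this latitude: 0.00000763° × 111699 × cos 23.6263° ≈ 0.00000763 × 102336 = 0.780826 m.
Hypotenuse of the two orthogonal shifts: √(0.876837² + 0.780826²) = 1.17411 m.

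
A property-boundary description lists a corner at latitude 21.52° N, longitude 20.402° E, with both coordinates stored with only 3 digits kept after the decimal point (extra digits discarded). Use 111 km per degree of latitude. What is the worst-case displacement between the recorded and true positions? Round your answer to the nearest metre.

152 metres

Truncating at 3 decimal places can drop up to a full unit in the last place, so each coordinate may be off by as much as 0.001°.
North–south component: 0.001° × 111000 = 111 m.
Longitude error → 0.001 × 111000 × cos 21.52° = 0.001 × 111000 × 0.9303 ≈ 103.262 m.
Worst case both components are at the extreme and orthogonal: √(111² + 103.262²) ≈ 151.605 m.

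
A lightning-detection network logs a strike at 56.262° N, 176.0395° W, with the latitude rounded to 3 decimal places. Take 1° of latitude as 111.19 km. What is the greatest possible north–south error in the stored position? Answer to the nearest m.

56 m

Rounding to 3 decimal places leaves the latitude within ±0.0005° of the true value.
North–south distance: 0.0005° × 111190 m/° = 55.595 m.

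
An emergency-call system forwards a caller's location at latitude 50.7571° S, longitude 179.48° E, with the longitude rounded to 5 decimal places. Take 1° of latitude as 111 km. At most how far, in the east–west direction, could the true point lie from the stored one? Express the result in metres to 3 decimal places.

Rounding to 5 decimal places leaves the longitude within ±5e-06° of the true value.
Parallels shrink by cos φ, so at 50.7571° a degree of longitude is 111000 × 0.6326 ≈ 70219.6 m.
Maximum E–W displacement: 5e-06 × 70219.6 = 0.351098 m.

0.351 metres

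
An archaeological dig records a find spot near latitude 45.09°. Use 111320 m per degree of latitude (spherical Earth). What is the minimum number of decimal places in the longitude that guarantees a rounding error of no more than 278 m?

3

At 45.09° one degree of longitude covers 111320 × cos 45.09° ≈ 111320 × 0.7060 ≈ 78591.4 m.
N decimal places → at most half a unit in the last place, 0.5 × 10⁻ᴺ° = 78591.4/2 × 10⁻ᴺ m.
Setting 39295.7 × 10⁻ᴺ ≤ 278 gives 10ᴺ ≥ 141.4, i.e. N ≥ 2.15.
So 3 decimal places suffice (39.3 m); 2 would allow up to 393 m.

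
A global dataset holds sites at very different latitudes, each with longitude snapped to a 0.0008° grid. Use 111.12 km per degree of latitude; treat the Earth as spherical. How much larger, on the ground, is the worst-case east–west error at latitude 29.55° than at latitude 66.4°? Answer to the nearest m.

With a 0.0008° grid the true value lies within half a step, ±0.0008°/2 = ±0.0004°, of the stored one.
Error at 29.55° = 0.0004° × 111120 × cos 29.55° ≈ 44.448 × 0.8699 = 38.666 m.
Error at 66.4° = 0.0004° × 111120 × cos 66.4° ≈ 44.448 × 0.4003 = 17.795 m.
So the lower-latitude error exceeds the higher by 38.666 − 17.795 = 20.872 m.

21 m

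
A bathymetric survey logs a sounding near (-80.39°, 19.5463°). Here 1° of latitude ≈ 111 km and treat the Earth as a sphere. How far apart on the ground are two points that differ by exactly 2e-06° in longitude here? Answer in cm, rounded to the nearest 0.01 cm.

3.71 cm

At 80.39° a degree of longitude is 111000 × cos 80.39° ≈ 18530.4 m, so 2e-06° corresponds to 0.0370609 m.
That is 0.0370609 m = 3.7061 cm.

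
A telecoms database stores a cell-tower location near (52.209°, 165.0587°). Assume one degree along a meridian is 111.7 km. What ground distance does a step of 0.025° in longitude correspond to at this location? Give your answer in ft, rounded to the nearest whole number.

5614 ft

At 52.209° a degree of longitude is 111700 × cos 52.209° ≈ 68447.9 m, so 0.025° corresponds to 1711.2 m.
In feet: 1711.2 m ÷ 0.3048 ≈ 5614.2 ft.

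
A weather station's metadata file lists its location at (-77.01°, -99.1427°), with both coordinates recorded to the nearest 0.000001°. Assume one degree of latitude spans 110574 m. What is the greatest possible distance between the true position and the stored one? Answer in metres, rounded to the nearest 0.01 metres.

Rounding to 6 decimal places leaves each coordinate within ±5e-07° of the true value.
N–S: 5e-07° × 110574 m/° = 0.055287 m.
East–west component at 77.01°: 5e-07° × 110574 × cos 77.01° ≈ 5e-07 × 24854.9 ≈ 0.0124275 m.
Worst case both components are at the extreme and orthogonal: √(0.055287² + 0.0124275²) ≈ 0.0566665 m.

0.06 metres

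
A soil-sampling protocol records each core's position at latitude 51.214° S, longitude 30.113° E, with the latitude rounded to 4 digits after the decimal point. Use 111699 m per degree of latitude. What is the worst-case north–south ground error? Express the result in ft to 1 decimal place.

Rounding to 4 decimal places leaves the latitude within ±5e-05° of the true value.
Along the meridian that is 5e-05° × 111699 m/° = 5.58495 m.
Converting: 5.58495 m × 3.2808 ft/m ≈ 18.323 ft.

18.3 ft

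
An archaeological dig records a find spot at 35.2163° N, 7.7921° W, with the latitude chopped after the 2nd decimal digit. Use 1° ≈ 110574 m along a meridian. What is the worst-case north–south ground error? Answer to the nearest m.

Truncating at 2 decimal places can drop up to a full unit in the last place, so the latitude may be off by as much as 0.01°.
Along the meridian that is 0.01° × 110574 m/° = 1105.74 m.

1106 m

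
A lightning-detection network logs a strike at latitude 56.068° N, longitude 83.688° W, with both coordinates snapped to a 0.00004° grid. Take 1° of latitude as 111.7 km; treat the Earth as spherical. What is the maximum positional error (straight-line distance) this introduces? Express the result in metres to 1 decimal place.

With a 0.00004° grid the true value lies within half a step, ±0.00004°/2 = ±2e-05°, of the stored one.
North–south component: 2e-05° × 111700 = 2.234 m.
E–W at 56.068°: 2e-05° × 111700 × cos 56.068° = 2e-05 × 111700 × 0.5582 ≈ 1.24704 m.
Worst case both components are at the extreme and orthogonal: √(2.234² + 1.24704²) ≈ 2.55849 m.

2.6 metres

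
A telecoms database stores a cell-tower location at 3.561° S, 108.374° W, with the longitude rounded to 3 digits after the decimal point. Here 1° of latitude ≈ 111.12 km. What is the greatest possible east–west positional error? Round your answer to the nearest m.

Rounding to 3 decimal places leaves the longitude within ±0.0005° of the true value.
One degree of longitude at 3.561° is 111120 × cos 3.561° ≈ 111120 × 0.9981 = 110905 m.
Maximum E–W displacement: 0.0005 × 110905 = 55.4527 m.

55 m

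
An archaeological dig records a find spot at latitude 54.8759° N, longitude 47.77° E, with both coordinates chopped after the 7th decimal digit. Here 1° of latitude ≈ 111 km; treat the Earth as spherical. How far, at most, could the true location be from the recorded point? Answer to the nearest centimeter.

Truncating at 7 decimal places can drop up to a full unit in the last place, so each coordinate may be off by as much as 1e-07°.
North–south component: 1e-07° × 111000 = 0.0111 m.
East–west component at 54.8759°: 1e-07° × 111000 × cos 54.8759° ≈ 1e-07 × 63863.8 ≈ 0.00638638 m.
The two errors are perpendicular, so the maximum displacement is √(0.0111² + 0.00638638²) ≈ 0.0128061 m.
That is 0.0128061 m = 1.2806 cm.

1 centimeters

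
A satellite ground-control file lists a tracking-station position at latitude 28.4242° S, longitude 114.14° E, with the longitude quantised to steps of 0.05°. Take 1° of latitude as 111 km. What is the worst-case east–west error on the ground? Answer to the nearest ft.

With a 0.05° grid the true value lies within half a step, ±0.05°/2 = ±0.025°, of the stored one.
At latitude 28.4242° a degree of longitude spans 111000 m × cos 28.4242° = 111000 × 0.8794 ≈ 97618.7 m.
Maximum E–W displacement: 0.025 × 97618.7 = 2440.47 m.
Converting: 2440.47 m × 3.2808 ft/m ≈ 8006.8 ft.

8007 ft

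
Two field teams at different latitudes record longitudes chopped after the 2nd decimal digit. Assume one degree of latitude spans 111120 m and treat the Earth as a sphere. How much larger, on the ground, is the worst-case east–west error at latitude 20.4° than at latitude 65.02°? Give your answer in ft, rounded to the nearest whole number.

Truncating at 2 decimal places can drop up to a full unit in the last place, so the longitude may be off by as much as 0.01°.
Error at 20.4° = 0.01° × 111120 × cos 20.4° ≈ 1111.2 × 0.9373 = 1041.5 m.
At 65.02°: 0.01° × 111120 × cos 65.02° = 0.01 × 111120 × 0.4223 ≈ 469.26 m.
Difference: 1041.5 − 469.26 = 572.25 m.
In feet: 572.246 m ÷ 0.3048 ≈ 1877.4 ft.

1877 ft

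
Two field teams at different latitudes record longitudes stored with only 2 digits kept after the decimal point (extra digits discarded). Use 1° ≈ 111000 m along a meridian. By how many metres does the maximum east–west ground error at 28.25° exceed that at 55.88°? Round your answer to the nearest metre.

Truncating at 2 decimal places can drop up to a full unit in the last place, so the longitude may be off by as much as 0.01°.
At 28.25°: 0.01° × 111000 × cos 28.25° = 0.01 × 111000 × 0.8809 ≈ 977.79 m.
Error at 55.88° = 0.01° × 111000 × cos 55.88° ≈ 1110 × 0.5609 = 622.63 m.
Difference: 977.79 − 622.63 = 355.16 m.

355 metres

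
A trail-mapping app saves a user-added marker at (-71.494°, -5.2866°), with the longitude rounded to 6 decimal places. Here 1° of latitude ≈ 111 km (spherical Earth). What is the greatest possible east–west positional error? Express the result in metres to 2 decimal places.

0.02 metres

Rounding to 6 decimal places leaves the longitude within ±5e-07° of the true value.
At latitude 71.494° a degree of longitude spans 111000 m × cos 71.494° = 111000 × 0.3174 ≈ 35231.8 m.
So at most 5e-07° × 35231.8 ≈ 0.0176159 m east–west.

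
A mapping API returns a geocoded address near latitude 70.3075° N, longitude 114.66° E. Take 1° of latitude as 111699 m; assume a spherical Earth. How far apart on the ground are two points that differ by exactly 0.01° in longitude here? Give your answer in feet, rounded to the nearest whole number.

1235 feet

At 70.3075° a degree of longitude is 111699 × cos 70.3075° ≈ 37639.4 m, so 0.01° corresponds to 376.394 m.
In feet: 376.394 m ÷ 0.3048 ≈ 1234.9 ft.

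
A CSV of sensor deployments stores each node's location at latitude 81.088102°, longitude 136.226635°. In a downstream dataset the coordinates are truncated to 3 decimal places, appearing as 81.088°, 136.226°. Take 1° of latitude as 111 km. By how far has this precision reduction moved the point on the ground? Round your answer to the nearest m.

The latitude changed by +0.000102° and the longitude by +0.000635°.
North–south shift: 0.000102 × 111000 = 11.322 m.
E–W at 81.088°: 0.000635° × 111000 × cos 81.088° = 0.000635 × 111000 × 0.1549 ≈ 10.9193 m.
Combined displacement = (11.322² + 10.9193²)^½ ≈ 15.7296 m.

16 m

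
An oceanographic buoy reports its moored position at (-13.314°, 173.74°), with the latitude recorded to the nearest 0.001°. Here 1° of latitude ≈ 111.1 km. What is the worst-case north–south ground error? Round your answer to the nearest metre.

Rounding to 3 decimal places leaves the latitude within ±0.0005° of the true value.
So the N–S error is at most 0.0005 × 111100 = 55.55 m.

56 metres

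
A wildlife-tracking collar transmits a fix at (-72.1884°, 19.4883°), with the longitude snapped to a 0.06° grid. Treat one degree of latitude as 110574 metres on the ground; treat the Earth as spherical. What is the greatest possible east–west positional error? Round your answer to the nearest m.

With a 0.06° grid the true value lies within half a step, ±0.06°/2 = ±0.03°, of the stored one.
One degree of longitude at 72.1884° is 110574 × cos 72.1884° ≈ 110574 × 0.3059 = 33823.3 m.
So at most 0.03° × 33823.3 ≈ 1014.7 m east–west.

1015 m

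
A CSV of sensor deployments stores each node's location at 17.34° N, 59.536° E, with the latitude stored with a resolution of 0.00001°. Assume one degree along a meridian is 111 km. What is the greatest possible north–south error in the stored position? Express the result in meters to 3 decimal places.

0.555 meters

With a 0.00001° grid the true value lies within half a step, ±0.00001°/2 = ±5e-06°, of the stored one.
Along the meridian that is 5e-06° × 111000 m/° = 0.555 m.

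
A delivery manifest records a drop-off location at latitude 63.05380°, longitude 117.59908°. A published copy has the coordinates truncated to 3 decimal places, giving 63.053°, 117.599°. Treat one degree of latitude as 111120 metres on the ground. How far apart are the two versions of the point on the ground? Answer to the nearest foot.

292 feet

Δlat = 63.05380 − 63.053 = +0.00080°; Δlon = 117.59908 − 117.599 = +0.00008°.
N–S: 0.00080° × 111120 m/° = 88.896 m.
E–W at 63.053°: 0.00008° × 111120 × cos 63.053° = 0.00008 × 111120 × 0.4532 ≈ 4.02847 m.
Hypotenuse of the two orthogonal shifts: √(88.896² + 4.02847²) = 88.9872 m.
Converting: 88.9872 m × 3.2808 ft/m ≈ 291.95 ft.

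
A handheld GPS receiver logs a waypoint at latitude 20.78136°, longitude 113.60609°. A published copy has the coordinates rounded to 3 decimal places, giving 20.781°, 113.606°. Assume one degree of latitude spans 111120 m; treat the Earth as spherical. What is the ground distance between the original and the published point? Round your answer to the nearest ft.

135 ft

Δlat = 20.78136 − 20.781 = +0.00036°; Δlon = 113.60609 − 113.606 = +0.00009°.
N–S: 0.00036° × 111120 m/° = 40.0032 m.
E–W at 20.781°: 0.00009° × 111120 × cos 20.781° = 0.00009 × 111120 × 0.9349 ≈ 9.35018 m.
Hypotenuse of the two orthogonal shifts: √(40.0032² + 9.35018²) = 41.0814 m.
In feet: 41.0814 m ÷ 0.3048 ≈ 134.78 ft.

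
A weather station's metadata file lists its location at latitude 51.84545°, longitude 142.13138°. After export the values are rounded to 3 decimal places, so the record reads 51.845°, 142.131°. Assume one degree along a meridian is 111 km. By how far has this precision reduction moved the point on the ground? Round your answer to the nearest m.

56 m

Δlat = 51.84545 − 51.845 = +0.00045°; Δlon = 142.13138 − 142.131 = +0.00038°.
North–south shift: 0.00045 × 111000 = 49.95 m.
E–W at 51.845°: 0.00038° × 111000 × cos 51.845° = 0.00038 × 111000 × 0.6178 ≈ 26.0584 m.
Hypotenuse of the two orthogonal shifts: √(49.95² + 26.0584²) = 56.3387 m.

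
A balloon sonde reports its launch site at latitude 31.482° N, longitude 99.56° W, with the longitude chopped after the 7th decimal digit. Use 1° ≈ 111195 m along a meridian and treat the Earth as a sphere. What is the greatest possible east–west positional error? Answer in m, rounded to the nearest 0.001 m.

0.009 m

Truncating at 7 decimal places can drop up to a full unit in the last place, so the longitude may be off by as much as 1e-07°.
Parallels shrink by cos φ, so at 31.482° a degree of longitude is 111195 × 0.8528 ≈ 94827.6 m.
So at most 1e-07° × 94827.6 ≈ 0.00948276 m east–west.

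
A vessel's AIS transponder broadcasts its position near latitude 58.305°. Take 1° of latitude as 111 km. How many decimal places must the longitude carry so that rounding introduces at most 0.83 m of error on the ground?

At 58.305° one degree of longitude covers 111000 × cos 58.305° ≈ 111000 × 0.5254 ≈ 58319.1 m.
With N decimal places the half-ulp bound is 0.5·10⁻ᴺ°, or 0.5·10⁻ᴺ × 58319.1 m on the ground.
Need 0.5 × 58319.1 × 10⁻ᴺ ≤ 0.83 → 10⁻ᴺ ≤ 2.846e-05, so N ≥ 4.55.
At 4 places the error can reach 2.92 m, but 5 places keeps it to 0.292 m.

5 decimal places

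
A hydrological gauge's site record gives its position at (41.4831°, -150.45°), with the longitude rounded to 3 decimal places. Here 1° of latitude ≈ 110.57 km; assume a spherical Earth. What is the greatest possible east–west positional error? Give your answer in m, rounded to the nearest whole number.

Rounding to 3 decimal places leaves the longitude within ±0.0005° of the true value.
Parallels shrink by cos φ, so at 41.4831° a degree of longitude is 110570 × 0.7492 ≈ 82833.6 m.
So at most 0.0005° × 82833.6 ≈ 41.4168 m east–west.

41 m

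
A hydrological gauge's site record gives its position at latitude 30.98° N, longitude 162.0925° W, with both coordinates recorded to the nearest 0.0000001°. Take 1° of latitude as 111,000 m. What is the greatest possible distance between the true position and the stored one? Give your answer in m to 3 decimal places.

Rounding to 7 decimal places leaves each coordinate within ±5e-08° of the true value.
Latitude error → 5e-08 × 111000 = 0.00555 m along the meridian.
E–W at 30.98°: 5e-08° × 111000 × cos 30.98° = 5e-08 × 111000 × 0.8573 ≈ 0.00475828 m.
Combining orthogonally: (0.00555² + 0.00475828²)^½ ≈ 0.00731052 m.

0.007 m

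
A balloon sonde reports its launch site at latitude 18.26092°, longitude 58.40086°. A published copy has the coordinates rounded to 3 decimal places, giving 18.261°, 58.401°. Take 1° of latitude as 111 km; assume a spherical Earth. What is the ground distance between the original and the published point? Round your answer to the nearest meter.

17 meters

The latitude changed by -0.00008° and the longitude by -0.00014°.
N–S: -0.00008° × 111000 m/° = -8.88 m.
E–W at 18.261°: -0.00014° × 111000 × cos 18.261° = -0.00014 × 111000 × 0.9496 ≈ -14.7574 m.
Hypotenuse of the two orthogonal shifts: √(8.88² + 14.7574²) = 17.2231 m.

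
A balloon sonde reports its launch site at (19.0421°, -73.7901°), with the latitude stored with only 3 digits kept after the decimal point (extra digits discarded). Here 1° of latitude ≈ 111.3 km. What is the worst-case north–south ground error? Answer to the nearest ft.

Truncating at 3 decimal places can drop up to a full unit in the last place, so the latitude may be off by as much as 0.001°.
North–south distance: 0.001° × 111300 m/° = 111.3 m.
Converting: 111.3 m × 3.2808 ft/m ≈ 365.16 ft.

365 ft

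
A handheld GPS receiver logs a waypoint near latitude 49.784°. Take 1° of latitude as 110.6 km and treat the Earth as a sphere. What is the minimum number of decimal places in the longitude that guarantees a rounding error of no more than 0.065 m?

6 decimal places

At 49.784° one degree of longitude covers 110600 × cos 49.784° ≈ 110600 × 0.6457 ≈ 71411.2 m.
With N decimal places the half-ulp bound is 0.5·10⁻ᴺ°, or 0.5·10⁻ᴺ × 71411.2 m on the ground.
Setting 35705.6 × 10⁻ᴺ ≤ 0.065 gives 10ᴺ ≥ 5.493e+05, i.e. N ≥ 5.74.
At 5 places the error can reach 0.357 m, but 6 places keeps it to 0.0357 m.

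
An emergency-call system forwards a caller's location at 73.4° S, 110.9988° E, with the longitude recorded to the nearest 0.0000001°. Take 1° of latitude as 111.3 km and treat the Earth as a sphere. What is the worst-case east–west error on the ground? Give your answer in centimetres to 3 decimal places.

Rounding to 7 decimal places leaves the longitude within ±5e-08° of the true value.
At latitude 73.4° a degree of longitude spans 111300 m × cos 73.4° = 111300 × 0.2857 ≈ 31797.1 m.
Maximum E–W displacement: 5e-08 × 31797.1 = 0.00158986 m.
That is 0.00158986 m = 0.15899 cm.

0.159 centimetres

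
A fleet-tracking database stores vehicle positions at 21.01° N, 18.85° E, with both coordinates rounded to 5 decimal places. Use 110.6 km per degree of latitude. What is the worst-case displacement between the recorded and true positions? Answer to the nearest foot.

2 feet

Rounding to 5 decimal places leaves each coordinate within ±5e-06° of the true value.
Latitude error → 5e-06 × 110600 = 0.553 m along the meridian.
Longitude error → 5e-06 × 110600 × cos 21.01° = 5e-06 × 110600 × 0.9335 ≈ 0.516235 m.
Worst case both components are at the extreme and orthogonal: √(0.553² + 0.516235²) ≈ 0.75651 m.
Converting: 0.75651 m × 3.2808 ft/m ≈ 2.482 ft.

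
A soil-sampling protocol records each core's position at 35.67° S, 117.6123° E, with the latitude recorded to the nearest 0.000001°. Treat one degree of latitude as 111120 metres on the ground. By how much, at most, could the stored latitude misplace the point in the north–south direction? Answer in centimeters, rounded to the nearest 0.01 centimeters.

5.56 centimeters

Rounding to 6 decimal places leaves the latitude within ±5e-07° of the true value.
Along the meridian that is 5e-07° × 111120 m/° = 0.05556 m.
That is 0.05556 m = 5.556 cm.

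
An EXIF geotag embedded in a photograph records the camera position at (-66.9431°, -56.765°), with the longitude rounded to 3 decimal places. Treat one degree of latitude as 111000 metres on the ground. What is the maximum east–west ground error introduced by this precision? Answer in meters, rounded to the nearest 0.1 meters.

21.7 meters

Rounding to 3 decimal places leaves the longitude within ±0.0005° of the true value.
Parallels shrink by cos φ, so at 66.9431° a degree of longitude is 111000 × 0.3916 ≈ 43472.6 m.
So at most 0.0005° × 43472.6 ≈ 21.7363 m east–west.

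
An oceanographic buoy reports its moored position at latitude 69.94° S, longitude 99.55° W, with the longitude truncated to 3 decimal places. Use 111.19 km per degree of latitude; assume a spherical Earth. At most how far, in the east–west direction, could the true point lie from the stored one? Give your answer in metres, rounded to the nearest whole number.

38 metres

Truncating at 3 decimal places can drop up to a full unit in the last place, so the longitude may be off by as much as 0.001°.
At latitude 69.94° a degree of longitude spans 111190 m × cos 69.94° = 111190 × 0.3430 ≈ 38138.6 m.
So at most 0.001° × 38138.6 ≈ 38.1386 m east–west.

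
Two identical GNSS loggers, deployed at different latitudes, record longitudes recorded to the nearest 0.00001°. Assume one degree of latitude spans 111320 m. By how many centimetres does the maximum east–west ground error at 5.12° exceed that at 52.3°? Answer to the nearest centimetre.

Rounding to 5 decimal places leaves the longitude within ±5e-06° of the true value.
Error at 5.12° = 5e-06° × 111320 × cos 5.12° ≈ 0.5566 × 0.9960 = 0.55438 m.
Error at 52.3° = 5e-06° × 111320 × cos 52.3° ≈ 0.5566 × 0.6115 = 0.34038 m.
So the lower-latitude error exceeds the higher by 0.55438 − 0.34038 = 0.214 m.
That is 0.214003 m = 21.4 cm.

21 centimetres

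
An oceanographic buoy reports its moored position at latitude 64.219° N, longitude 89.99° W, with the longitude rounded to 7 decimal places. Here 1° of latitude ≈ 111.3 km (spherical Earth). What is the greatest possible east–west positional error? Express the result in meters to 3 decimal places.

Rounding to 7 decimal places leaves the longitude within ±5e-08° of the true value.
One degree of longitude at 64.219° is 111300 × cos 64.219° ≈ 111300 × 0.4349 = 48408 m.
So at most 5e-08° × 48408 ≈ 0.0024204 m east–west.

0.002 meters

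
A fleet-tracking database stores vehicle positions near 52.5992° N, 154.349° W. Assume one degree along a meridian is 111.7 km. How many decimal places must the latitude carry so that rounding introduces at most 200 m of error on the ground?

One degree of latitude covers 111700 m.
Rounding to N decimal places gives at most 0.5 × 10⁻ᴺ degrees of error, i.e. 0.5 × 10⁻ᴺ × 111700 m.
Need 0.5 × 111700 × 10⁻ᴺ ≤ 200 → 10⁻ᴺ ≤ 3.581e-03, so N ≥ 2.45.
N = 2 would give 558 m (too coarse); N = 3 gives 55.9 m ≤ 200 m.

3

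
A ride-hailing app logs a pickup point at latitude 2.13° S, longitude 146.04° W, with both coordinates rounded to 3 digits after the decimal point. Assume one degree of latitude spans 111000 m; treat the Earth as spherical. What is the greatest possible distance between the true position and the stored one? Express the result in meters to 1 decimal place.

Rounding to 3 decimal places leaves each coordinate within ±0.0005° of the true value.
N–S: 0.0005° × 111000 m/° = 55.5 m.
E–W at 2.13°: 0.0005° × 111000 × cos 2.13° = 0.0005 × 111000 × 0.9993 ≈ 55.4617 m.
The two errors are perpendicular, so the maximum displacement is √(55.5² + 55.4617²) ≈ 78.4617 m.

78.5 meters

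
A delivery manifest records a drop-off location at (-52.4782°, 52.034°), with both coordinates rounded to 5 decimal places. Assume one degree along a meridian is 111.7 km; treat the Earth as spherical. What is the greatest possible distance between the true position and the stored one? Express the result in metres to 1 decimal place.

Rounding to 5 decimal places leaves each coordinate within ±5e-06° of the true value.
North–south component: 5e-06° × 111700 = 0.5585 m.
E–W at 52.4782°: 5e-06° × 111700 × cos 52.4782° = 5e-06 × 111700 × 0.6091 ≈ 0.340162 m.
The two errors are perpendicular, so the maximum displacement is √(0.5585² + 0.340162²) ≈ 0.653936 m.

0.7 metres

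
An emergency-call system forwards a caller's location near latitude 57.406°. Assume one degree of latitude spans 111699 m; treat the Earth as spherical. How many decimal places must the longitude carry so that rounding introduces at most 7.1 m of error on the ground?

At 57.406° one degree of longitude covers 111699 × cos 57.406° ≈ 111699 × 0.5387 ≈ 60170.3 m.
N decimal places → at most half a unit in the last place, 0.5 × 10⁻ᴺ° = 60170.3/2 × 10⁻ᴺ m.
Setting 30085.2 × 10⁻ᴺ ≤ 7.1 gives 10ᴺ ≥ 4237, i.e. N ≥ 3.63.
So 4 decimal places suffice (3.01 m); 3 would allow up to 30.1 m.

4 decimal places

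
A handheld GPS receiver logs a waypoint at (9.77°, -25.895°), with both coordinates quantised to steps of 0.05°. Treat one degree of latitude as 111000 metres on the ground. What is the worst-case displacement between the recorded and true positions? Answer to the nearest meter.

With a 0.05° grid the true value lies within half a step, ±0.05°/2 = ±0.025°, of the stored one.
N–S: 0.025° × 111000 m/° = 2775 m.
East–west component at 9.77°: 0.025° × 111000 × cos 9.77° ≈ 0.025 × 109390 ≈ 2734.75 m.
Worst case both components are at the extreme and orthogonal: √(2775² + 2734.75²) ≈ 3896.09 m.

3896 meters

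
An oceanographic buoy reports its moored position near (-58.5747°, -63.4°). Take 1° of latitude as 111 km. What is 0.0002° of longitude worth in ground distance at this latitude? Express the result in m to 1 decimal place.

At 58.5747° a degree of longitude is 111000 × cos 58.5747° ≈ 57873.9 m, so 0.0002° corresponds to 11.5748 m.

11.6 m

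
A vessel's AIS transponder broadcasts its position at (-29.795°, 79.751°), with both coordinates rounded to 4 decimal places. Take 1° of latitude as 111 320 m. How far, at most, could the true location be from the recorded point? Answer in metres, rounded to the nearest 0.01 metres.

7.37 metres

Rounding to 4 decimal places leaves each coordinate within ±5e-05° of the true value.
North–south component: 5e-05° × 111320 = 5.566 m.
East–west component at 29.795°: 5e-05° × 111320 × cos 29.795° ≈ 5e-05 × 96604.5 ≈ 4.83022 m.
The two errors are perpendicular, so the maximum displacement is √(5.566² + 4.83022²) ≈ 7.36963 m.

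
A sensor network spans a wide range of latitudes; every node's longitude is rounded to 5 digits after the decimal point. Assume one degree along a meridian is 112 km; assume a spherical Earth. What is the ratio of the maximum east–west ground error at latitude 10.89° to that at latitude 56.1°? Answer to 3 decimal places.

Rounding to 5 decimal places leaves the longitude within ±5e-06° of the true value.
Error at 10.89° = 5e-06° × 112000 × cos 10.89° ≈ 0.56 × 0.9820 = 0.54992 m.
Error at 56.1° = 5e-06° × 112000 × cos 56.1° ≈ 0.56 × 0.5577 = 0.31234 m.
Ratio: 0.54992 / 0.31234 = cos 10.89° / cos 56.1° ≈ 1.7606.

1.761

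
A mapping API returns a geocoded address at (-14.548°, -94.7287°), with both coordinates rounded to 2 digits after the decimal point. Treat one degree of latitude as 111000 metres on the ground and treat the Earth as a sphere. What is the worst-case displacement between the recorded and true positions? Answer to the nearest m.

772 m

Rounding to 2 decimal places leaves each coordinate within ±0.005° of the true value.
N–S: 0.005° × 111000 m/° = 555 m.
Longitude error → 0.005 × 111000 × cos 14.548° = 0.005 × 111000 × 0.9679 ≈ 537.205 m.
The two errors are perpendicular, so the maximum displacement is √(555² + 537.205²) ≈ 772.408 m.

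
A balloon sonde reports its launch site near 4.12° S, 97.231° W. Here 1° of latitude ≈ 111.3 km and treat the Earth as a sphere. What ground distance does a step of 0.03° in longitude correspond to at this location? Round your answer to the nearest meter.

3330 meters

At 4.12° a degree of longitude is 111300 × cos 4.12° ≈ 111012 m, so 0.03° corresponds to 3330.37 m.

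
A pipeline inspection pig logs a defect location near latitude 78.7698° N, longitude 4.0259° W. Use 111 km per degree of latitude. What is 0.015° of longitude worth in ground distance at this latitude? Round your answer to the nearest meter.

324 meters

0.015° of longitude at 78.7698° is 0.015 × 111000 × cos 78.7698° ≈ 0.015 × 21617.4 = 324.261 m.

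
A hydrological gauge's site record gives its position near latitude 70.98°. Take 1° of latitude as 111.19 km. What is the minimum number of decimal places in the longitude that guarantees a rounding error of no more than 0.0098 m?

At 70.98° one degree of longitude covers 111190 × cos 70.98° ≈ 111190 × 0.3259 ≈ 36236.6 m.
N decimal places → at most half a unit in the last place, 0.5 × 10⁻ᴺ° = 36236.6/2 × 10⁻ᴺ m.
Need 0.5 × 36236.6 × 10⁻ᴺ ≤ 0.0098 → 10⁻ᴺ ≤ 5.409e-07, so N ≥ 6.27.
N = 6 would give 0.0181 m (too coarse); N = 7 gives 0.00181 m ≤ 0.0098 m.

7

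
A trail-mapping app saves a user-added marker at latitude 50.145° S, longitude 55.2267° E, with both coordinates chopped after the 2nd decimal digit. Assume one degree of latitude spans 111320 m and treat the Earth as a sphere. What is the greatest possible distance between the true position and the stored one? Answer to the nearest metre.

1322 metres

Truncating at 2 decimal places can drop up to a full unit in the last place, so each coordinate may be off by as much as 0.01°.
North–south component: 0.01° × 111320 = 1113.2 m.
Longitude error → 0.01 × 111320 × cos 50.145° = 0.01 × 111320 × 0.6408 ≈ 713.391 m.
The two errors are perpendicular, so the maximum displacement is √(1113.2² + 713.391²) ≈ 1322.17 m.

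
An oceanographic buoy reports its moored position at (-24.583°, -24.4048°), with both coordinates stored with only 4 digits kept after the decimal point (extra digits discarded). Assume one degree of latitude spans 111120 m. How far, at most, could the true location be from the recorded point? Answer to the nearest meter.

15 meters

Truncating at 4 decimal places can drop up to a full unit in the last place, so each coordinate may be off by as much as 0.0001°.
N–S: 0.0001° × 111120 m/° = 11.112 m.
East–west component at 24.583°: 0.0001° × 111120 × cos 24.583° ≈ 0.0001 × 101048 ≈ 10.1048 m.
Combining orthogonally: (11.112² + 10.1048²)^½ ≈ 15.0194 m.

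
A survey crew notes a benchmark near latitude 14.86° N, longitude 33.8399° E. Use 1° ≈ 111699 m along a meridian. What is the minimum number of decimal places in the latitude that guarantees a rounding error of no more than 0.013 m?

7

One degree of latitude covers 111699 m.
Rounding to N decimal places gives at most 0.5 × 10⁻ᴺ degrees of error, i.e. 0.5 × 10⁻ᴺ × 111699 m.
Need 0.5 × 111699 × 10⁻ᴺ ≤ 0.013 → 10⁻ᴺ ≤ 2.328e-07, so N ≥ 6.63.
So 7 decimal places suffice (0.00558 m); 6 would allow up to 0.0558 m.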